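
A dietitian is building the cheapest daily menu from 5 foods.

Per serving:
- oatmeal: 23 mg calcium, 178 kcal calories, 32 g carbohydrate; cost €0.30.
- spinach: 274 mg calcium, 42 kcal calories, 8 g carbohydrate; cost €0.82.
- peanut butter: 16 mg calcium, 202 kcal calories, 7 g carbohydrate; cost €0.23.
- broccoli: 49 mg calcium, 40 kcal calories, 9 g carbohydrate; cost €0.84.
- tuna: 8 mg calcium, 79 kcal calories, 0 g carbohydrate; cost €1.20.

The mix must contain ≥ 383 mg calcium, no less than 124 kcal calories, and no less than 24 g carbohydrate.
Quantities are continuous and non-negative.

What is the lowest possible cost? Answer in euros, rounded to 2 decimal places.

€1.24

Let x1 = servings of oatmeal, x2 = servings of spinach, x3 = servings of peanut butter, x4 = servings of broccoli, x5 = servings of tuna.
Minimise 0.3x1 + 0.82x2 + 0.23x3 + 0.84x4 + 1.2x5 subject to:
  23x1 + 274x2 + 16x3 + 49x4 + 8x5 ≥ 383   (calcium)
  178x1 + 42x2 + 202x3 + 40x4 + 79x5 ≥ 124   (calories)
  32x1 + 8x2 + 7x3 + 9x4 ≥ 24   (carbohydrate)
  x1, x2, x3, x4, x5 ≥ 0.
The cheapest feasible vertex uses only oatmeal, spinach; peanut butter, broccoli, tuna are not used. There the calcium and carbohydrate constraints are tight.
So oatmeal = 0.4091 servings, spinach = 1.363 servings.
Objective = 0.3·0.4091 + 0.82·1.363 = 1.2404.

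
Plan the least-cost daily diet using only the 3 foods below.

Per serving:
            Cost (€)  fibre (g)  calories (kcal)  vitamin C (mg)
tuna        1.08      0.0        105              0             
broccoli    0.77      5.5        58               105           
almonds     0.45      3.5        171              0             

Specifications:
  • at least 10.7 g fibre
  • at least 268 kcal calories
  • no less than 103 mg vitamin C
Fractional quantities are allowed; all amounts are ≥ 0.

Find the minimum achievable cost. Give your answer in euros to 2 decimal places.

Treat it as an LP. Let x1 = servings of tuna, x2 = servings of broccoli, x3 = servings of almonds.
Minimise 1.08x1 + 0.77x2 + 0.45x3 s.t.:
  5.5x2 + 3.5x3 ≥ 10.7   (fibre)
  105x1 + 58x2 + 171x3 ≥ 268   (calories)
  105x2 ≥ 103   (vitamin C)
  x1, x2, x3 ≥ 0.
The optimal basis is {broccoli, almonds}; tuna drops out. There the fibre and vitamin C constraints are tight.
So broccoli = 0.981 servings, almonds = 1.516 servings.
Objective = 0.77·0.981 + 0.45·1.516 = 1.4376.

€1.44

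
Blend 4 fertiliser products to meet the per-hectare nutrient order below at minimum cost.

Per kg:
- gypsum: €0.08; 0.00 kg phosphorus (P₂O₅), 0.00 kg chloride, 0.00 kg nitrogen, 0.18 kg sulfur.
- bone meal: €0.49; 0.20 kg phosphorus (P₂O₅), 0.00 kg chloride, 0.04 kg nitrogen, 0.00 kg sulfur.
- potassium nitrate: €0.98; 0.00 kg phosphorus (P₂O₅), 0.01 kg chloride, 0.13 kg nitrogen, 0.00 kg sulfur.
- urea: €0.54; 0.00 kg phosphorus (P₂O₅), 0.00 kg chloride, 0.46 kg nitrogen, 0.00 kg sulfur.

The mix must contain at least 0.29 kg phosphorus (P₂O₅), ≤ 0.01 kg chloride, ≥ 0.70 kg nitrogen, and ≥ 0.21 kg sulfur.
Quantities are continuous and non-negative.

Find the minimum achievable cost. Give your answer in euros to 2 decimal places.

Set it up as a linear program. Let x1 = kg of gypsum, x2 = kg of bone meal, x3 = kg of potassium nitrate, x4 = kg of urea.
Minimise 0.08x1 + 0.49x2 + 0.98x3 + 0.54x4 with:
  0.2x2 ≥ 0.29   (phosphorus (P₂O₅))
  0.01x3 ≤ 0.01   (chloride)
  0.04x2 + 0.13x3 + 0.46x4 ≥ 0.7   (nitrogen)
  0.18x1 ≥ 0.21   (sulfur)
  x1, x2, x3, x4 ≥ 0.
The minimum-cost mix takes nothing from potassium nitrate — only gypsum, bone meal, urea. Binding constraints: phosphorus (P₂O₅), nitrogen, sulfur.
Solving gives x1 = 1.167, x2 = 1.45, x4 = 1.396.
Cost = 0.08·1.167 + 0.49·1.45 + 0.54·1.396 = 1.5577.

€1.56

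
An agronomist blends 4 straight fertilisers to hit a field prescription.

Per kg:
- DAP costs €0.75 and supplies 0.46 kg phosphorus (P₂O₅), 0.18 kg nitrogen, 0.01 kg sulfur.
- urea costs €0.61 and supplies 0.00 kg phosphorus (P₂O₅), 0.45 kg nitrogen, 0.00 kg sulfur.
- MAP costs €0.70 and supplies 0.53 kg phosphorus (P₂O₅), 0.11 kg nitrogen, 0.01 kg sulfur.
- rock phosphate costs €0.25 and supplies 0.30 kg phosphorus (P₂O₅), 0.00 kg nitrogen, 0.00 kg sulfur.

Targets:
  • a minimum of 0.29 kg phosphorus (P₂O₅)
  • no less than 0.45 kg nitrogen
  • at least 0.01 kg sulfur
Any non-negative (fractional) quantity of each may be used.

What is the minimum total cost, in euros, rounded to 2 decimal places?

€1.12

Let x1 = kg of DAP, x2 = kg of urea, x3 = kg of MAP, x4 = kg of rock phosphate.
Minimize 0.75x1 + 0.61x2 + 0.7x3 + 0.25x4 s.t.:
  0.46x1 + 0.53x3 + 0.3x4 ≥ 0.29   (phosphorus (P₂O₅))
  0.18x1 + 0.45x2 + 0.11x3 ≥ 0.45   (nitrogen)
  0.01x1 + 0.01x3 ≥ 0.01   (sulfur)
  x1, x2, x3, x4 ≥ 0.
The optimal basis is {DAP, urea}; MAP, rock phosphate drop out. There the nitrogen and sulfur constraints are tight.
Optimal quantities: DAP = 1 kg, urea = 0.6 kg.
Total cost: 0.75·1 + 0.61·0.6 = 1.1160.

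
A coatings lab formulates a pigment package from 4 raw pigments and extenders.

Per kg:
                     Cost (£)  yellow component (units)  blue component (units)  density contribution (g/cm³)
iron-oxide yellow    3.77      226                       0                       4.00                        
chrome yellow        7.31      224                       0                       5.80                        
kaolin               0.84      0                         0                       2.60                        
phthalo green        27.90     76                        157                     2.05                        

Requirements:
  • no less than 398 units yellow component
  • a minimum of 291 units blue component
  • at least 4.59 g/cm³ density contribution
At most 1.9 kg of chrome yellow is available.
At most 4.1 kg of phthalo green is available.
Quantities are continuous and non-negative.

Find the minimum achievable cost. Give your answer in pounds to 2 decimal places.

£56.00

Let x1 = kg of iron-oxide yellow, x2 = kg of chrome yellow, x3 = kg of kaolin, x4 = kg of phthalo green.
min 3.77x1 + 7.31x2 + 0.84x3 + 27.9x4 subject to:
  226x1 + 224x2 + 76x4 ≥ 398   (yellow component)
  157x4 ≥ 291   (blue component)
  4x1 + 5.8x2 + 2.6x3 + 2.05x4 ≥ 4.59   (density contribution)
  x2 ≤ 1.9
  x4 ≤ 4.1
  x1, x2, x3, x4 ≥ 0.
At the optimum only iron-oxide yellow, phthalo green are positive (chrome yellow, kaolin = 0). There the yellow component and blue component constraints are tight.
So iron-oxide yellow = 1.1378 kg, phthalo green = 1.8535 kg.
Hence cost = 3.77·1.1378 + 27.9·1.8535 = £56.0022.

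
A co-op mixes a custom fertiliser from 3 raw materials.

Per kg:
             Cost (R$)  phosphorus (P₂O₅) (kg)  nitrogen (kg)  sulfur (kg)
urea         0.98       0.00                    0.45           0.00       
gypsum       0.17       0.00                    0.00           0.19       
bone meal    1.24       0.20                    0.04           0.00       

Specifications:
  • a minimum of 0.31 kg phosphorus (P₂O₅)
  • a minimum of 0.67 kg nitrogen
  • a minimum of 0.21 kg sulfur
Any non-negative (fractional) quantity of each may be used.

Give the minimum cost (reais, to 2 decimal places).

Treat it as an LP. Let x1 = kg of urea, x2 = kg of gypsum, x3 = kg of bone meal.
min 0.98x1 + 0.17x2 + 1.24x3 with:
  0.2x3 ≥ 0.31   (phosphorus (P₂O₅))
  0.45x1 + 0.04x3 ≥ 0.67   (nitrogen)
  0.19x2 ≥ 0.21   (sulfur)
  x1, x2, x3 ≥ 0.
The optimal mix uses every input. There the phosphorus (P₂O₅), nitrogen, sulfur constraints are tight.
Optimal quantities: urea = 1.351 kg, gypsum = 1.105 kg, bone meal = 1.55 kg.
Hence cost = 0.98·1.351 + 0.17·1.105 + 1.24·1.55 = R$3.4338.

R$3.43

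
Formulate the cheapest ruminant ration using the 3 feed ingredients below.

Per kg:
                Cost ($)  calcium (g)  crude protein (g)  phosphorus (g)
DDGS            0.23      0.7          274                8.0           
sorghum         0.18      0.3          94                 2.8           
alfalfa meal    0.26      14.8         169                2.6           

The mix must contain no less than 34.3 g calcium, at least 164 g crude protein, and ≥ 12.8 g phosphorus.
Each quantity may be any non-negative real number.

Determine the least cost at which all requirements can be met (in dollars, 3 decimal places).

$0.790

Let x1 = kg of DDGS, x2 = kg of sorghum, x3 = kg of alfalfa meal.
Minimize 0.23x1 + 0.18x2 + 0.26x3 s.t.:
  0.7x1 + 0.3x2 + 14.8x3 ≥ 34.3   (calcium)
  274x1 + 94x2 + 169x3 ≥ 164   (crude protein)
  8x1 + 2.8x2 + 2.6x3 ≥ 12.8   (phosphorus)
  x1, x2, x3 ≥ 0.
The minimum-cost mix takes nothing from sorghum — only DDGS, alfalfa meal. Binding constraints: calcium and phosphorus.
Optimal quantities: DDGS = 0.86 kg, alfalfa meal = 2.277 kg.
Objective = 0.23·0.86 + 0.26·2.277 = 0.78982.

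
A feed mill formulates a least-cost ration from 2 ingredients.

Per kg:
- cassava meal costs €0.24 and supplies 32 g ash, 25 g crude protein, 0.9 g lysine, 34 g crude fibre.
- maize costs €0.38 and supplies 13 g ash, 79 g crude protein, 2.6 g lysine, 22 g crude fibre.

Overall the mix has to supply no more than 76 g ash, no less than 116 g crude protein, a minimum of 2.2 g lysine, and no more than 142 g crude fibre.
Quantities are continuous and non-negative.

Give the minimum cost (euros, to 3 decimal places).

Treat it as an LP. Let x1 = kg of cassava meal, x2 = kg of maize.
Minimize 0.24x1 + 0.38x2 subject to:
  32x1 + 13x2 ≤ 76   (ash)
  25x1 + 79x2 ≥ 116   (crude protein)
  0.9x1 + 2.6x2 ≥ 2.2   (lysine)
  34x1 + 22x2 ≤ 142   (crude fibre)
  x1, x2 ≥ 0.
At the optimum only maize is positive (cassava meal = 0). Binding constraint: crude protein.
Solving gives x2 = 1.468.
Cost = 0.38·1.468 = 0.55784.

€0.558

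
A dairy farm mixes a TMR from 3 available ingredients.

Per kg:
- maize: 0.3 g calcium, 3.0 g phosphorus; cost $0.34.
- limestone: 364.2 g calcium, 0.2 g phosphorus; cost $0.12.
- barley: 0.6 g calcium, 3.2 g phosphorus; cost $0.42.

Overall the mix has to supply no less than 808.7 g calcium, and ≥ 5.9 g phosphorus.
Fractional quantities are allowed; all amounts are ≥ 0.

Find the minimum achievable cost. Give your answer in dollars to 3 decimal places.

$0.885

Treat it as an LP. Let x1 = kg of maize, x2 = kg of limestone, x3 = kg of barley.
Minimize 0.34x1 + 0.12x2 + 0.42x3 s.t.:
  0.3x1 + 364.2x2 + 0.6x3 ≥ 808.7   (calcium)
  3x1 + 0.2x2 + 3.2x3 ≥ 5.9   (phosphorus)
  x1, x2, x3 ≥ 0.
The minimum-cost mix takes nothing from barley — only maize, limestone. There the calcium and phosphorus constraints are tight.
Solving gives x1 = 1.819, x2 = 2.219.
Hence cost = 0.34·1.819 + 0.12·2.219 = $0.88474.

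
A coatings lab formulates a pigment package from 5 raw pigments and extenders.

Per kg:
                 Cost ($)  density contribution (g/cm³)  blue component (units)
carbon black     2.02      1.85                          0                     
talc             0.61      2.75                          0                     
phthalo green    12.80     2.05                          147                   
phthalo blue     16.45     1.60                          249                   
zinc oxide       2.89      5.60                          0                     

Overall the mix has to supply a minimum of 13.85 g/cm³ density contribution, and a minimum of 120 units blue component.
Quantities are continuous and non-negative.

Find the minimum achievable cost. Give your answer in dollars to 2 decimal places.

$10.83

Let x1 = kg of carbon black, x2 = kg of talc, x3 = kg of phthalo green, x4 = kg of phthalo blue, x5 = kg of zinc oxide.
Minimise 2.02x1 + 0.61x2 + 12.8x3 + 16.45x4 + 2.89x5 s.t.:
  1.85x1 + 2.75x2 + 2.05x3 + 1.6x4 + 5.6x5 ≥ 13.85   (density contribution)
  147x3 + 249x4 ≥ 120   (blue component)
  x1, x2, x3, x4, x5 ≥ 0.
At the optimum only talc, phthalo blue are positive (carbon black, phthalo green, zinc oxide = 0). There the density contribution and blue component constraints are tight.
That vertex is x2 = 4.756, x4 = 0.4819.
Hence cost = 0.61·4.756 + 16.45·0.4819 = $10.8284.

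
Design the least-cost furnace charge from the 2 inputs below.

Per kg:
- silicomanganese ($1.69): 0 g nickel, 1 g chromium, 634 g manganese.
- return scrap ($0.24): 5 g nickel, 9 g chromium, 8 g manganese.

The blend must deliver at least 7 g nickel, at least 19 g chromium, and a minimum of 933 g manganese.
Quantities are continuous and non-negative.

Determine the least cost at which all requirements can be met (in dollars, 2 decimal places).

$2.91

Let x1 = kg of silicomanganese, x2 = kg of return scrap.
Minimise 1.69x1 + 0.24x2 with:
  5x2 ≥ 7   (nickel)
  1x1 + 9x2 ≥ 19   (chromium)
  634x1 + 8x2 ≥ 933   (manganese)
  x1, x2 ≥ 0.
Both inputs are positive at the optimum. Binding constraints: chromium and manganese.
That vertex is x1 = 1.447, x2 = 1.95.
Cost = 1.69·1.447 + 0.24·1.95 = 2.9134.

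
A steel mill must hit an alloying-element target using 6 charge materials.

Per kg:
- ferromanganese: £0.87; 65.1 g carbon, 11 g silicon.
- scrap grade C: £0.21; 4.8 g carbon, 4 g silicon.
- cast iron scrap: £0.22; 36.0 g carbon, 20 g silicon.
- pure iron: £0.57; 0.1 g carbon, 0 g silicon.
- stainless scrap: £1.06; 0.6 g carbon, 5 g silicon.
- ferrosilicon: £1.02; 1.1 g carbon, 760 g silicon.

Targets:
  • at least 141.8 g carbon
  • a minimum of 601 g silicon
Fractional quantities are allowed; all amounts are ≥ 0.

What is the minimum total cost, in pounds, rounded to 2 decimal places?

Set it up as a linear program. Let x1 = kg of ferromanganese, x2 = kg of scrap grade C, x3 = kg of cast iron scrap, x4 = kg of pure iron, x5 = kg of stainless scrap, x6 = kg of ferrosilicon.
min 0.87x1 + 0.21x2 + 0.22x3 + 0.57x4 + 1.06x5 + 1.02x6 s.t.:
  65.1x1 + 4.8x2 + 36x3 + 0.1x4 + 0.6x5 + 1.1x6 ≥ 141.8   (carbon)
  11x1 + 4x2 + 20x3 + 5x5 + 760x6 ≥ 601   (silicon)
  x1, x2, x3, x4, x5, x6 ≥ 0.
The minimum-cost mix takes nothing from ferromanganese, scrap grade C, pure iron, stainless scrap — only cast iron scrap, ferrosilicon. There the carbon and silicon constraints are tight.
Optimal quantities: cast iron scrap = 3.918 kg, ferrosilicon = 0.6877 kg.
Cost = 0.22·3.918 + 1.02·0.6877 = 1.5634.

£1.56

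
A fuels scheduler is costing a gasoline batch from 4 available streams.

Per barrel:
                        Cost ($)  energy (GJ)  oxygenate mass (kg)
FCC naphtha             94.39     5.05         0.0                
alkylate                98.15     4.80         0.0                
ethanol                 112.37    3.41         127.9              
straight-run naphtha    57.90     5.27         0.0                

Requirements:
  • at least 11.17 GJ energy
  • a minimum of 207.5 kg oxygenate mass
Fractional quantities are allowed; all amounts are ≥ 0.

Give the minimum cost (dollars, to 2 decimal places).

This is a linear program. Let x1 = barrels of FCC naphtha, x2 = barrels of alkylate, x3 = barrels of ethanol, x4 = barrels of straight-run naphtha.
Minimize 94.39x1 + 98.15x2 + 112.37x3 + 57.9x4 with:
  5.05x1 + 4.8x2 + 3.41x3 + 5.27x4 ≥ 11.17   (energy)
  127.9x3 ≥ 207.5   (oxygenate mass)
  x1, x2, x3, x4 ≥ 0.
The cheapest feasible vertex uses only ethanol, straight-run naphtha; FCC naphtha, alkylate are not used. The energy and oxygenate mass requirements are met with equality.
So ethanol = 1.6224 barrels, straight-run naphtha = 1.0698 barrels.
Cost = 112.37·1.6224 + 57.9·1.0698 = 244.2505.

$244.25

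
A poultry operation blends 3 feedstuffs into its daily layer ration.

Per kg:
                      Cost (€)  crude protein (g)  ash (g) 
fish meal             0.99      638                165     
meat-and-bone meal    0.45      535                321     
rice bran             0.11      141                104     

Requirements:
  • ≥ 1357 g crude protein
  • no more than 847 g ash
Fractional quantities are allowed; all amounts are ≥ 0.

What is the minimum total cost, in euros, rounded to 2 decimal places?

€1.13

Treat it as an LP. Let x1 = kg of fish meal, x2 = kg of meat-and-bone meal, x3 = kg of rice bran.
Minimize 0.99x1 + 0.45x2 + 0.11x3 subject to:
  638x1 + 535x2 + 141x3 ≥ 1357   (crude protein)
  165x1 + 321x2 + 104x3 ≤ 847   (ash)
  x1, x2, x3 ≥ 0.
The minimum-cost mix takes nothing from fish meal — only meat-and-bone meal, rice bran. Binding constraints: crude protein and ash.
Solving gives x2 = 2.091, x3 = 1.691.
Objective = 0.45·2.091 + 0.11·1.691 = 1.1270.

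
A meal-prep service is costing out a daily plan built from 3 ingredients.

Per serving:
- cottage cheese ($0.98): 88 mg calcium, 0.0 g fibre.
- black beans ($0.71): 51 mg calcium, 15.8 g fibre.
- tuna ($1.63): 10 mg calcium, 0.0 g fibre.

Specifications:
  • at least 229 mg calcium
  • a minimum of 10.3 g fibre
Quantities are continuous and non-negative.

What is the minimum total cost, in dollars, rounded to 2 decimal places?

Let x1 = servings of cottage cheese, x2 = servings of black beans, x3 = servings of tuna.
Minimize 0.98x1 + 0.71x2 + 1.63x3 s.t.:
  88x1 + 51x2 + 10x3 ≥ 229   (calcium)
  15.8x2 ≥ 10.3   (fibre)
  x1, x2, x3 ≥ 0.
The minimum-cost mix takes nothing from tuna — only cottage cheese, black beans. There the calcium and fibre constraints are tight.
Optimal quantities: cottage cheese = 2.224 servings, black beans = 0.6519 servings.
Objective = 0.98·2.224 + 0.71·0.6519 = 2.6424.

$2.64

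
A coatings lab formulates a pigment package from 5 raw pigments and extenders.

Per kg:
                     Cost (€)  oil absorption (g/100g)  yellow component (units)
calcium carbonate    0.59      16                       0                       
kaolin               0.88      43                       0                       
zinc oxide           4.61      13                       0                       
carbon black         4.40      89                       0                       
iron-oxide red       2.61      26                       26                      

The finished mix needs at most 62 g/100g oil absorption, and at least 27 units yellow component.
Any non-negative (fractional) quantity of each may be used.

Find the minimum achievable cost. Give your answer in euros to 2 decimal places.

€2.71

Let x1 = kg of calcium carbonate, x2 = kg of kaolin, x3 = kg of zinc oxide, x4 = kg of carbon black, x5 = kg of iron-oxide red.
min 0.59x1 + 0.88x2 + 4.61x3 + 4.4x4 + 2.61x5 s.t.:
  16x1 + 43x2 + 13x3 + 89x4 + 26x5 ≤ 62   (oil absorption)
  26x5 ≥ 27   (yellow component)
  x1, x2, x3, x4, x5 ≥ 0.
The cheapest feasible vertex uses only iron-oxide red; calcium carbonate, kaolin, zinc oxide, carbon black are not used. Binding constraint: yellow component.
Solving gives x5 = 1.038.
Total cost: 2.61·1.038 = 2.7092.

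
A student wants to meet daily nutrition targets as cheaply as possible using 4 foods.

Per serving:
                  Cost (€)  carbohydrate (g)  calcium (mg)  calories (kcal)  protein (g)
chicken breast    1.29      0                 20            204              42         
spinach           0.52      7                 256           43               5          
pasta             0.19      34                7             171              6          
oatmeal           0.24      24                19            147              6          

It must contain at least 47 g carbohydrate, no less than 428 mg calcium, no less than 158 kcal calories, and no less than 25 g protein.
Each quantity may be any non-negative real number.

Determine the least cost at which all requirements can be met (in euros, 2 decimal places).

Treat it as an LP. Let x1 = servings of chicken breast, x2 = servings of spinach, x3 = servings of pasta, x4 = servings of oatmeal.
Minimize 1.29x1 + 0.52x2 + 0.19x3 + 0.24x4 subject to:
  7x2 + 34x3 + 24x4 ≥ 47   (carbohydrate)
  20x1 + 256x2 + 7x3 + 19x4 ≥ 428   (calcium)
  204x1 + 43x2 + 171x3 + 147x4 ≥ 158   (calories)
  42x1 + 5x2 + 6x3 + 6x4 ≥ 25   (protein)
  x1, x2, x3, x4 ≥ 0.
The optimal basis is {spinach, pasta}; chicken breast, oatmeal drop out. There the calcium and protein constraints are tight.
Solving gives x2 = 1.594, x3 = 2.838.
Total cost: 0.52·1.594 + 0.19·2.838 = 1.3681.

€1.37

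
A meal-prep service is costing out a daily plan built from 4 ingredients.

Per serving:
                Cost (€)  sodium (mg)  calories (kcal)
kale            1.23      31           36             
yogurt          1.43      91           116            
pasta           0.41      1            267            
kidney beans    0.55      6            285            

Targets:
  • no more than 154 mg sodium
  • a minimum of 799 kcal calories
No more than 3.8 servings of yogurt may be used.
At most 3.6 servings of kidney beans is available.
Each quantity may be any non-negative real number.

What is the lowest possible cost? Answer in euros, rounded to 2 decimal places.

Let x1 = servings of kale, x2 = servings of yogurt, x3 = servings of pasta, x4 = servings of kidney beans.
Minimize 1.23x1 + 1.43x2 + 0.41x3 + 0.55x4 subject to:
  31x1 + 91x2 + 1x3 + 6x4 ≤ 154   (sodium)
  36x1 + 116x2 + 267x3 + 285x4 ≥ 799   (calories)
  x2 ≤ 3.8
  x4 ≤ 3.6
  x1, x2, x3, x4 ≥ 0.
The minimum-cost mix takes nothing from kale, yogurt, kidney beans — only pasta. There the calories constraint is tight.
So pasta = 2.993 servings.
Hence cost = 0.41·2.993 = €1.2271.

€1.23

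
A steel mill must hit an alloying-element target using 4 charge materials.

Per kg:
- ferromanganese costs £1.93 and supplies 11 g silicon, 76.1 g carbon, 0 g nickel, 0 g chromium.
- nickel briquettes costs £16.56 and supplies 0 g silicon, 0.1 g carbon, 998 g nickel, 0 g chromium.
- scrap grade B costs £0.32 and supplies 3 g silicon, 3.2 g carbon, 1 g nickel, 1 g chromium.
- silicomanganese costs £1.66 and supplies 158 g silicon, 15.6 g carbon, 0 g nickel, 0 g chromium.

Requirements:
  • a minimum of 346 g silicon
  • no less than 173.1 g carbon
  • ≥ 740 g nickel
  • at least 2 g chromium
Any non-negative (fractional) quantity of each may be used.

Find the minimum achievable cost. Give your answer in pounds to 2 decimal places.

Let x1 = kg of ferromanganese, x2 = kg of nickel briquettes, x3 = kg of scrap grade B, x4 = kg of silicomanganese.
min 1.93x1 + 16.56x2 + 0.32x3 + 1.66x4 subject to:
  11x1 + 3x3 + 158x4 ≥ 346   (silicon)
  76.1x1 + 0.1x2 + 3.2x3 + 15.6x4 ≥ 173.1   (carbon)
  998x2 + 1x3 ≥ 740   (nickel)
  1x3 ≥ 2   (chromium)
  x1, x2, x3, x4 ≥ 0.
The optimal mix uses every input. Binding constraints: silicon, carbon, nickel, chromium.
So ferromanganese = 1.774 kg, nickel briquettes = 0.7395 kg, scrap grade B = 2 kg, silicomanganese = 2.028 kg.
Cost = 1.93·1.774 + 16.56·0.7395 + 0.32·2 + 1.66·2.028 = 19.6764.

£19.68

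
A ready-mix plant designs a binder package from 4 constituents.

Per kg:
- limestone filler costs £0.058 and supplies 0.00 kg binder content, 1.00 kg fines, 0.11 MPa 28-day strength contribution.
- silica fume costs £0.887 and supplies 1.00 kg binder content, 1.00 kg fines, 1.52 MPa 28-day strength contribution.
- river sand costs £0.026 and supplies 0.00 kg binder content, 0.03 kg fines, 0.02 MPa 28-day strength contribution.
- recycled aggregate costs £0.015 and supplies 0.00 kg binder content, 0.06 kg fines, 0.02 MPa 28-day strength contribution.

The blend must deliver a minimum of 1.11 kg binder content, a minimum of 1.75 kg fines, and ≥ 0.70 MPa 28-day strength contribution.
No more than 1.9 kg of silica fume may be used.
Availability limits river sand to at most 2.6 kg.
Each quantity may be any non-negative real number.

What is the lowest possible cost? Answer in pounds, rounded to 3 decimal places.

This is a linear program. Let x1 = kg of limestone filler, x2 = kg of silica fume, x3 = kg of river sand, x4 = kg of recycled aggregate.
min 0.058x1 + 0.887x2 + 0.026x3 + 0.015x4 s.t.:
  1x2 ≥ 1.11   (binder content)
  1x1 + 1x2 + 0.03x3 + 0.06x4 ≥ 1.75   (fines)
  0.11x1 + 1.52x2 + 0.02x3 + 0.02x4 ≥ 0.7   (28-day strength contribution)
  x2 ≤ 1.9
  x3 ≤ 2.6
  x1, x2, x3, x4 ≥ 0.
At the optimum only limestone filler, silica fume are positive (river sand, recycled aggregate = 0). There the binder content and fines constraints are tight.
Solving gives x1 = 0.64, x2 = 1.11.
Cost = 0.058·0.64 + 0.887·1.11 = 1.02169.

£1.022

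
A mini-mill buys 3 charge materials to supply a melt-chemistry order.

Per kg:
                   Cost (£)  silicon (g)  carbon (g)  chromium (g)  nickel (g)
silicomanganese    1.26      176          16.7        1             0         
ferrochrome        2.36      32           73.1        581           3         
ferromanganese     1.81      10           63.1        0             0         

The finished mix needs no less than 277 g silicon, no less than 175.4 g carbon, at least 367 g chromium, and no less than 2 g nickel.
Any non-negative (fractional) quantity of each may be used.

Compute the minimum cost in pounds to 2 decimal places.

£6.27

This is a linear program. Let x1 = kg of silicomanganese, x2 = kg of ferrochrome, x3 = kg of ferromanganese.
min 1.26x1 + 2.36x2 + 1.81x3 s.t.:
  176x1 + 32x2 + 10x3 ≥ 277   (silicon)
  16.7x1 + 73.1x2 + 63.1x3 ≥ 175.4   (carbon)
  1x1 + 581x2 ≥ 367   (chromium)
  3x2 ≥ 2   (nickel)
  x1, x2, x3 ≥ 0.
The optimal mix uses every input. There the silicon, carbon, nickel constraints are tight.
So silicomanganese = 1.359 kg, ferrochrome = 0.6667 kg, ferromanganese = 1.648 kg.
Objective = 1.26·1.359 + 2.36·0.6667 + 1.81·1.648 = 6.2686.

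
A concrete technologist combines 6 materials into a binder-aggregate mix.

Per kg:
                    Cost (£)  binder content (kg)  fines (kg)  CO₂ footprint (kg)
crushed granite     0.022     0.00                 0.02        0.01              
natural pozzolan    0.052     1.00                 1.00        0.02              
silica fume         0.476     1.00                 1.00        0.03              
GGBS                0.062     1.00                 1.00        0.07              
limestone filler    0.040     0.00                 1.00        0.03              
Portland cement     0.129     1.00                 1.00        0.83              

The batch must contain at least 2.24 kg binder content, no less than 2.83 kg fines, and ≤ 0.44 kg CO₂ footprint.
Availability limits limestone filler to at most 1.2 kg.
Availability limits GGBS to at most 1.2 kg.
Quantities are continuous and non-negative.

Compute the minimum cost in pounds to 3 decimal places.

£0.140

This is a linear program. Let x1 = kg of crushed granite, x2 = kg of natural pozzolan, x3 = kg of silica fume, x4 = kg of GGBS, x5 = kg of limestone filler, x6 = kg of Portland cement.
Minimize 0.022x1 + 0.052x2 + 0.476x3 + 0.062x4 + 0.04x5 + 0.129x6 with:
  1x2 + 1x3 + 1x4 + 1x6 ≥ 2.24   (binder content)
  0.02x1 + 1x2 + 1x3 + 1x4 + 1x5 + 1x6 ≥ 2.83   (fines)
  0.01x1 + 0.02x2 + 0.03x3 + 0.07x4 + 0.03x5 + 0.83x6 ≤ 0.44   (CO₂ footprint)
  x5 ≤ 1.2
  x4 ≤ 1.2
  x1, x2, x3, x4, x5, x6 ≥ 0.
The minimum-cost mix takes nothing from crushed granite, silica fume, GGBS, Portland cement — only natural pozzolan, limestone filler. Binding constraints: binder content and fines.
Optimal quantities: natural pozzolan = 2.24 kg, limestone filler = 0.59 kg.
Objective = 0.052·2.24 + 0.04·0.59 = 0.14008.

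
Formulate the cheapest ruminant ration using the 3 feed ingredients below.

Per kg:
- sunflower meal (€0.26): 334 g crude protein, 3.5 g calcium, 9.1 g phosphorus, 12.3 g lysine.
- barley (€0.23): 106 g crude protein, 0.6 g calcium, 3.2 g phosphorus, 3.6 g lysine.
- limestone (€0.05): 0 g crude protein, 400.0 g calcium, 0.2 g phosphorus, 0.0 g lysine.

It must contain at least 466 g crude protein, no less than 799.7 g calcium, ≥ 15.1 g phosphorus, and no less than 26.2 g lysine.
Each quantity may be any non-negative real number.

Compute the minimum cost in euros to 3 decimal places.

This is a linear program. Let x1 = kg of sunflower meal, x2 = kg of barley, x3 = kg of limestone.
Minimise 0.26x1 + 0.23x2 + 0.05x3 with:
  334x1 + 106x2 ≥ 466   (crude protein)
  3.5x1 + 0.6x2 + 400x3 ≥ 799.7   (calcium)
  9.1x1 + 3.2x2 + 0.2x3 ≥ 15.1   (phosphorus)
  12.3x1 + 3.6x2 ≥ 26.2   (lysine)
  x1, x2, x3 ≥ 0.
The minimum-cost mix takes nothing from barley — only sunflower meal, limestone. The calcium and lysine requirements are met with equality.
So sunflower meal = 2.13 kg, limestone = 1.981 kg.
Hence cost = 0.26·2.13 + 0.05·1.981 = €0.65285.

€0.653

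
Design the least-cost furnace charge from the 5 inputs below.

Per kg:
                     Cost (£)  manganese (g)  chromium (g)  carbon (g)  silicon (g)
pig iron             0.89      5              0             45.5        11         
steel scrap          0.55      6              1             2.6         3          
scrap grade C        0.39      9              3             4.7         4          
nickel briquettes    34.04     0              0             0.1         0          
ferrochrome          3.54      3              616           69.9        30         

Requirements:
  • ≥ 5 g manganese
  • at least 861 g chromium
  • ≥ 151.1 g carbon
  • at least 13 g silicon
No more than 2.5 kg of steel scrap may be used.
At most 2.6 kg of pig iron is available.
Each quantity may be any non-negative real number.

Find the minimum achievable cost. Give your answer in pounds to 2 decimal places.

Treat it as an LP. Let x1 = kg of pig iron, x2 = kg of steel scrap, x3 = kg of scrap grade C, x4 = kg of nickel briquettes, x5 = kg of ferrochrome.
Minimize 0.89x1 + 0.55x2 + 0.39x3 + 34.04x4 + 3.54x5 s.t.:
  5x1 + 6x2 + 9x3 + 3x5 ≥ 5   (manganese)
  1x2 + 3x3 + 616x5 ≥ 861   (chromium)
  45.5x1 + 2.6x2 + 4.7x3 + 0.1x4 + 69.9x5 ≥ 151.1   (carbon)
  11x1 + 3x2 + 4x3 + 30x5 ≥ 13   (silicon)
  x2 ≤ 2.5
  x1 ≤ 2.6
  x1, x2, x3, x4, x5 ≥ 0.
The optimal basis is {pig iron, ferrochrome}; steel scrap, scrap grade C, nickel briquettes drop out. The chromium and carbon requirements are met with equality.
That vertex is x1 = 1.174, x5 = 1.398.
Hence cost = 0.89·1.174 + 3.54·1.398 = £5.9938.

£5.99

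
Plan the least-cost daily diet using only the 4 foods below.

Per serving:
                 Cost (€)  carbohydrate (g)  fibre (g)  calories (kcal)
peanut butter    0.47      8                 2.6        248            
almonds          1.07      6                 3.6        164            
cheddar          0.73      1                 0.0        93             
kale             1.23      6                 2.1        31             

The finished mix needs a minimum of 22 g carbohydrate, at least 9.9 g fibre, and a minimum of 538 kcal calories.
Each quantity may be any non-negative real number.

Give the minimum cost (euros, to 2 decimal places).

This is a linear program. Let x1 = servings of peanut butter, x2 = servings of almonds, x3 = servings of cheddar, x4 = servings of kale.
min 0.47x1 + 1.07x2 + 0.73x3 + 1.23x4 subject to:
  8x1 + 6x2 + 1x3 + 6x4 ≥ 22   (carbohydrate)
  2.6x1 + 3.6x2 + 2.1x4 ≥ 9.9   (fibre)
  248x1 + 164x2 + 93x3 + 31x4 ≥ 538   (calories)
  x1, x2, x3, x4 ≥ 0.
The cheapest feasible vertex uses only peanut butter; almonds, cheddar, kale are not used. Binding constraint: fibre.
Solving gives x1 = 3.808.
Cost = 0.47·3.808 = 1.7898.

€1.79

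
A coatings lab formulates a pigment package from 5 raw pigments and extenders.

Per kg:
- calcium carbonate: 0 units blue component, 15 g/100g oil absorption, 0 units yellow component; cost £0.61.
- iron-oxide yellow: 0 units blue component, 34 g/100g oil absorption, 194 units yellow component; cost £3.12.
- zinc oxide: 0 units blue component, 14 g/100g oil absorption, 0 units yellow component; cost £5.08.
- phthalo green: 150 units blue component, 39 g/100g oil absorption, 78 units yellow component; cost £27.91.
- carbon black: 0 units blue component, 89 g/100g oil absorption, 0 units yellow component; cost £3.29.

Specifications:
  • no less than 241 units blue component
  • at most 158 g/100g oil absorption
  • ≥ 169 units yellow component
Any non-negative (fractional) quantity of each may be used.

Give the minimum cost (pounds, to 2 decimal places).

Let x1 = kg of calcium carbonate, x2 = kg of iron-oxide yellow, x3 = kg of zinc oxide, x4 = kg of phthalo green, x5 = kg of carbon black.
Minimise 0.61x1 + 3.12x2 + 5.08x3 + 27.91x4 + 3.29x5 s.t.:
  150x4 ≥ 241   (blue component)
  15x1 + 34x2 + 14x3 + 39x4 + 89x5 ≤ 158   (oil absorption)
  194x2 + 78x4 ≥ 169   (yellow component)
  x1, x2, x3, x4, x5 ≥ 0.
The cheapest feasible vertex uses only iron-oxide yellow, phthalo green; calcium carbonate, zinc oxide, carbon black are not used. The blue component and yellow component requirements are met with equality.
Solving gives x2 = 0.225155, x4 = 1.60667.
Hence cost = 3.12·0.225155 + 27.91·1.60667 = £45.5446.

£45.54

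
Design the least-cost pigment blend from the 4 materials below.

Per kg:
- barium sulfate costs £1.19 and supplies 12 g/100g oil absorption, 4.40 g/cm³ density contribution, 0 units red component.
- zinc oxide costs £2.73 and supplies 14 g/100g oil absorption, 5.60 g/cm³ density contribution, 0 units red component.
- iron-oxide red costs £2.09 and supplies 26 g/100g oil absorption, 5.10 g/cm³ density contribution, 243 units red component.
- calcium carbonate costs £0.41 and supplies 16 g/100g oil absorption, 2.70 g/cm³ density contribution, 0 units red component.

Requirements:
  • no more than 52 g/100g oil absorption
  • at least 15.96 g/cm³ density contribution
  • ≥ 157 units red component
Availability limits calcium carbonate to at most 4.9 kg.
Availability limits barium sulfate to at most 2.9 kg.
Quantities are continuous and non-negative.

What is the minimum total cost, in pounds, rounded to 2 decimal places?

Set it up as a linear program. Let x1 = kg of barium sulfate, x2 = kg of zinc oxide, x3 = kg of iron-oxide red, x4 = kg of calcium carbonate.
Minimize 1.19x1 + 2.73x2 + 2.09x3 + 0.41x4 s.t.:
  12x1 + 14x2 + 26x3 + 16x4 ≤ 52   (oil absorption)
  4.4x1 + 5.6x2 + 5.1x3 + 2.7x4 ≥ 15.96   (density contribution)
  243x3 ≥ 157   (red component)
  x4 ≤ 4.9
  x1 ≤ 2.9
  x1, x2, x3, x4 ≥ 0.
The cheapest feasible vertex uses only barium sulfate, iron-oxide red, calcium carbonate; zinc oxide is not used. There the oil absorption, density contribution, red component constraints are tight.
That vertex is x1 = 2.831, x3 = 0.6461, x4 = 0.07653.
Hence cost = 1.19·2.831 + 2.09·0.6461 + 0.41·0.07653 = £4.7506.

£4.75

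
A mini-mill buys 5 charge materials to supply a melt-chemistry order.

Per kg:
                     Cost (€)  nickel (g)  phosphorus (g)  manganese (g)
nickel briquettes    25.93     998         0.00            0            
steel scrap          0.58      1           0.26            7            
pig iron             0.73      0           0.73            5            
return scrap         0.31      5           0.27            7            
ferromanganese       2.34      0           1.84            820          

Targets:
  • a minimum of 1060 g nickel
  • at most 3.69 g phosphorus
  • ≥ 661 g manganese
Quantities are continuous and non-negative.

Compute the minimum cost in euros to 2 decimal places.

€29.43

Let x1 = kg of nickel briquettes, x2 = kg of steel scrap, x3 = kg of pig iron, x4 = kg of return scrap, x5 = kg of ferromanganese.
Minimise 25.93x1 + 0.58x2 + 0.73x3 + 0.31x4 + 2.34x5 subject to:
  998x1 + 1x2 + 5x4 ≥ 1060   (nickel)
  0.26x2 + 0.73x3 + 0.27x4 + 1.84x5 ≤ 3.69   (phosphorus)
  7x2 + 5x3 + 7x4 + 820x5 ≥ 661   (manganese)
  x1, x2, x3, x4, x5 ≥ 0.
At the optimum only nickel briquettes, ferromanganese are positive (steel scrap, pig iron, return scrap = 0). The nickel and manganese requirements are met with equality.
That vertex is x1 = 1.0621, x5 = 0.8061.
Total cost: 25.93·1.0621 + 2.34·0.8061 = 29.4265.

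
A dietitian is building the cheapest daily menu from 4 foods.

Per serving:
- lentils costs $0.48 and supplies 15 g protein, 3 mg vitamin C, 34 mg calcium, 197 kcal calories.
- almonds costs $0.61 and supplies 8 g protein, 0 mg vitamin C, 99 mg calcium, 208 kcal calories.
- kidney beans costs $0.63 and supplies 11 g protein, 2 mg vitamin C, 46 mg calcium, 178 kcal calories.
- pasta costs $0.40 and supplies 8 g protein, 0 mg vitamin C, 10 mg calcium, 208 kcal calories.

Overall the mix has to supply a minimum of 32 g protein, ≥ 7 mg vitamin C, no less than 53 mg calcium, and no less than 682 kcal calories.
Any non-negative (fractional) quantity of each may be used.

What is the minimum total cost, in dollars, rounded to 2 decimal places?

Set it up as a linear program. Let x1 = servings of lentils, x2 = servings of almonds, x3 = servings of kidney beans, x4 = servings of pasta.
min 0.48x1 + 0.61x2 + 0.63x3 + 0.4x4 with:
  15x1 + 8x2 + 11x3 + 8x4 ≥ 32   (protein)
  3x1 + 2x3 ≥ 7   (vitamin C)
  34x1 + 99x2 + 46x3 + 10x4 ≥ 53   (calcium)
  197x1 + 208x2 + 178x3 + 208x4 ≥ 682   (calories)
  x1, x2, x3, x4 ≥ 0.
The optimal basis is {lentils, pasta}; almonds, kidney beans drop out. Binding constraints: vitamin C and calories.
Solving gives x1 = 2.333, x4 = 1.069.
Total cost: 0.48·2.333 + 0.4·1.069 = 1.5474.

$1.55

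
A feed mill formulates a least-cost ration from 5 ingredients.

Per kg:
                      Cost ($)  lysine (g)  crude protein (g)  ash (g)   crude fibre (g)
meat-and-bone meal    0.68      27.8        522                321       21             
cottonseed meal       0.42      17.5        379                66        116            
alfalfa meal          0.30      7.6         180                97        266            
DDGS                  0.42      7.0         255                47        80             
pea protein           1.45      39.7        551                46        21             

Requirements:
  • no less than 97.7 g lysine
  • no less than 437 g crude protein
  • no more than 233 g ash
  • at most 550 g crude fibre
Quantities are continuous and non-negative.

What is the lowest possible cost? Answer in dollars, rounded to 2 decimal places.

Let x1 = kg of meat-and-bone meal, x2 = kg of cottonseed meal, x3 = kg of alfalfa meal, x4 = kg of DDGS, x5 = kg of pea protein.
Minimize 0.68x1 + 0.42x2 + 0.3x3 + 0.42x4 + 1.45x5 with:
  27.8x1 + 17.5x2 + 7.6x3 + 7x4 + 39.7x5 ≥ 97.7   (lysine)
  522x1 + 379x2 + 180x3 + 255x4 + 551x5 ≥ 437   (crude protein)
  321x1 + 66x2 + 97x3 + 47x4 + 46x5 ≤ 233   (ash)
  21x1 + 116x2 + 266x3 + 80x4 + 21x5 ≤ 550   (crude fibre)
  x1, x2, x3, x4, x5 ≥ 0.
The cheapest feasible vertex uses only cottonseed meal, pea protein; meat-and-bone meal, alfalfa meal, DDGS are not used. There the lysine and ash constraints are tight.
Optimal quantities: cottonseed meal = 2.62 kg, pea protein = 1.306 kg.
Cost = 0.42·2.62 + 1.45·1.306 = 2.9941.

$2.99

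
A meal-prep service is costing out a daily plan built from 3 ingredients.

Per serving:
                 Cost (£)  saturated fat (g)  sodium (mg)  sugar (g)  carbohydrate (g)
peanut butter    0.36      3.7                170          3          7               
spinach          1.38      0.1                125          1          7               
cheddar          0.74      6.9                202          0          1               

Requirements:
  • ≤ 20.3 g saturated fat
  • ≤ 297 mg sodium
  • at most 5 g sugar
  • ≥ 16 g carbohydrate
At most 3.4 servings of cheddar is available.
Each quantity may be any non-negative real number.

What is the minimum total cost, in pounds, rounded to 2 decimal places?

Treat it as an LP. Let x1 = servings of peanut butter, x2 = servings of spinach, x3 = servings of cheddar.
Minimise 0.36x1 + 1.38x2 + 0.74x3 s.t.:
  3.7x1 + 0.1x2 + 6.9x3 ≤ 20.3   (saturated fat)
  170x1 + 125x2 + 202x3 ≤ 297   (sodium)
  3x1 + 1x2 ≤ 5   (sugar)
  7x1 + 7x2 + 1x3 ≥ 16   (carbohydrate)
  x3 ≤ 3.4
  x1, x2, x3 ≥ 0.
At the optimum only peanut butter, spinach are positive (cheddar = 0). The sodium and carbohydrate requirements are met with equality.
That vertex is x1 = 0.2508, x2 = 2.035.
Cost = 0.36·0.2508 + 1.38·2.035 = 2.8986.

£2.90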